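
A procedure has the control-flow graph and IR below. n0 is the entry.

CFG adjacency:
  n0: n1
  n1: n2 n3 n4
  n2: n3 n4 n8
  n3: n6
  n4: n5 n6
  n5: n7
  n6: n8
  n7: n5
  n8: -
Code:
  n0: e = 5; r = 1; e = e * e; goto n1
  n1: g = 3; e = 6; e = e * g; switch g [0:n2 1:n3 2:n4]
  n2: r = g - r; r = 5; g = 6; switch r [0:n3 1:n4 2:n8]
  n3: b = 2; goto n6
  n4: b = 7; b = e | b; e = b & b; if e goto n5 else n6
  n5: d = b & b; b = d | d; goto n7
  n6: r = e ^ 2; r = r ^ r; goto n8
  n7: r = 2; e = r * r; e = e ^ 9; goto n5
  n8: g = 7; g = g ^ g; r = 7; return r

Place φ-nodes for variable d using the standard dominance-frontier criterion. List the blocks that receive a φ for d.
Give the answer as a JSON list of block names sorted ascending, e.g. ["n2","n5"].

Answer: ["n5"]

Analysis:
idom tree: n1←n0 n2←n1 n3←n1 n4←n1 n5←n4 n6←n1 n7←n5 n8←n1
Join-block Dom:
  n3: preds {n1,n2}: {n0,n1} ∩ {n0,n1,n2} = {n0,n1}; idom=n1
  n4: preds {n1,n2}: {n0,n1} ∩ {n0,n1,n2} = {n0,n1}; idom=n1
  n5: preds {n4,n7}: {n0,n1,n4} ∩ {n0,n1,n4,n5,n7} = {n0,n1,n4}; idom=n4
  n6: preds {n3,n4}: {n0,n1,n3} ∩ {n0,n1,n4} = {n0,n1}; idom=n1
  n8: preds {n2,n6}: {n0,n1,n2} ∩ {n0,n1,n6} = {n0,n1}; idom=n1

DF walk-up:
  join n3 pred n1: · stop@n1
  join n3 pred n2: n2 stop@n1
  join n4 pred n1: · stop@n1
  join n4 pred n2: n2 stop@n1
  join n5 pred n4: · stop@n4
  join n5 pred n7: n7→n5 stop@n4
  join n6 pred n3: n3 stop@n1
  join n6 pred n4: n4 stop@n1
  join n8 pred n2: n2 stop@n1
  join n8 pred n6: n6 stop@n1
  n0 → ∅
  n1 → ∅
  n2 → {n3,n4,n8}
  n3 → {n6}
  n4 → {n6}
  n5 → {n5}
  n6 → {n8}
  n7 → {n5}
  n8 → ∅

φ for d: defs {n5}
  DF⁺ = {n5}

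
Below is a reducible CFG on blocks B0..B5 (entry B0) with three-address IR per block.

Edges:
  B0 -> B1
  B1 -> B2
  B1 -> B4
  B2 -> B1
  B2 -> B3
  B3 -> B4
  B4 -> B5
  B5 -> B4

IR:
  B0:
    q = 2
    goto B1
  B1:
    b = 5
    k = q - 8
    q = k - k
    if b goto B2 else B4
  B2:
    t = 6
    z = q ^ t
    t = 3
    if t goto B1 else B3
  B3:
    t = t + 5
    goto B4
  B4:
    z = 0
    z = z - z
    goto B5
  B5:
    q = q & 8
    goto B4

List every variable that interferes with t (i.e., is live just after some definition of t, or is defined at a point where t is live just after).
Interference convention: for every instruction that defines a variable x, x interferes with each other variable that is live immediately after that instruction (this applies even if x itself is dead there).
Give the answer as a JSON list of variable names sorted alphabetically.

Answer: ["q"]

Derivation:
Block summaries:
  B0 def {q} use ∅
  B1 def {b,k,q} use {q}
  B2 def {t,z} use {q}
  B3 def {t} use {t}
  B4 def {z} use ∅
  B5 def {q} use {q}

Backward fixpoint:
  live B0: ∅→{q}
  live B1: {q}→{q}
  live B2: {q}→{q,t}
  live B3: {q,t}→{q}
  live B4: {q}→{q}
  live B5: {q}→{q}

Interfere edges:
  b↔{k,q}
  k↔{b}
  q↔{b,t,z}
  t↔{q}
  z↔{q}

N(t) = ["q"]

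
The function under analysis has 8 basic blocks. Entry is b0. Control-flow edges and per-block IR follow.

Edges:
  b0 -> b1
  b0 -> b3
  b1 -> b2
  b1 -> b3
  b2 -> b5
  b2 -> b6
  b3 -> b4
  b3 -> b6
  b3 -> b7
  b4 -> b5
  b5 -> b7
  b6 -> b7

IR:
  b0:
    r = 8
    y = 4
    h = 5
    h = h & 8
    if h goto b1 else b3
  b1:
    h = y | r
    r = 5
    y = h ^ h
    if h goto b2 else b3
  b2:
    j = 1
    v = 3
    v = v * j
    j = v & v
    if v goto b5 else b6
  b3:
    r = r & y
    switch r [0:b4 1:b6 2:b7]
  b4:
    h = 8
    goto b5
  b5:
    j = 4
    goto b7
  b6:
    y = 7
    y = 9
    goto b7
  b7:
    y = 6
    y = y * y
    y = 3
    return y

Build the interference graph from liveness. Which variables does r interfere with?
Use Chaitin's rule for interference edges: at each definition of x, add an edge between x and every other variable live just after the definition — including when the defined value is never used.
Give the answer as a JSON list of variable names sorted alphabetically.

def/use:
  b0: {h,r,y} / ∅
  b1: {h,r,y} / {r,y}
  b2: {j,v} / ∅
  b3: {r} / {r,y}
  b4: {h} / ∅
  b5: {j} / ∅
  b6: {y} / ∅
  b7: {y} / ∅

Live sets:
  b0 li=∅ lo={r,y}
  b1 li={r,y} lo={r,y}
  b2 li=∅ lo=∅
  b3 li={r,y} lo=∅
  b4 li=∅ lo=∅
  b5 li=∅ lo=∅
  b6 li=∅ lo=∅
  b7 li=∅ lo=∅

Interfere edges:
  h — {r,y}
  j — {v}
  r — {h,y}
  v — {j}
  y — {h,r}

N(r) = ["h", "y"]

Answer: ["h", "y"]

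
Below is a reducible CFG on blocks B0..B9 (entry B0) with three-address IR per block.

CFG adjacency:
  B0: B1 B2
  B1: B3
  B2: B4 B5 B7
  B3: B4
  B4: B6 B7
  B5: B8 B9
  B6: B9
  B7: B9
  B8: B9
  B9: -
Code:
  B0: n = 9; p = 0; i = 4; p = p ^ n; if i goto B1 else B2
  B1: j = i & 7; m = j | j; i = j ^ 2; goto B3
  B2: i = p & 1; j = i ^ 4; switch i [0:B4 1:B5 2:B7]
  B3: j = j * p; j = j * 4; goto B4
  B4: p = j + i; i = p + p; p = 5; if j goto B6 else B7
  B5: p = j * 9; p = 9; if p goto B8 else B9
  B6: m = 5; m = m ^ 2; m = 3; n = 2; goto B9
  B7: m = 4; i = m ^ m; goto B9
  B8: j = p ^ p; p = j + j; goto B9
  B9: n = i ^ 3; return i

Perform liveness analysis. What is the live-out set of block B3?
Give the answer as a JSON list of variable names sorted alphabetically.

def/use:
  B0: def={i,n,p} ue=∅
  B1: def={i,j,m} ue={i}
  B2: def={i,j} ue={p}
  B3: def={j} ue={j,p}
  B4: def={i,p} ue={i,j}
  B5: def={p} ue={j}
  B6: def={m,n} ue=∅
  B7: def={i,m} ue=∅
  B8: def={j,p} ue={p}
  B9: def={n} ue={i}

Backward fixpoint:
  B0: in=∅ out={i,p}
  B1: in={i,p} out={i,j,p}
  B2: in={p} out={i,j}
  B3: in={i,j,p} out={i,j}
  B4: in={i,j} out={i}
  B5: in={i,j} out={i,p}
  B6: in={i} out={i}
  B7: in=∅ out={i}
  B8: in={i,p} out={i}
  B9: in={i} out=∅

live-out(B3) = ["i", "j"]

Answer: ["i", "j"]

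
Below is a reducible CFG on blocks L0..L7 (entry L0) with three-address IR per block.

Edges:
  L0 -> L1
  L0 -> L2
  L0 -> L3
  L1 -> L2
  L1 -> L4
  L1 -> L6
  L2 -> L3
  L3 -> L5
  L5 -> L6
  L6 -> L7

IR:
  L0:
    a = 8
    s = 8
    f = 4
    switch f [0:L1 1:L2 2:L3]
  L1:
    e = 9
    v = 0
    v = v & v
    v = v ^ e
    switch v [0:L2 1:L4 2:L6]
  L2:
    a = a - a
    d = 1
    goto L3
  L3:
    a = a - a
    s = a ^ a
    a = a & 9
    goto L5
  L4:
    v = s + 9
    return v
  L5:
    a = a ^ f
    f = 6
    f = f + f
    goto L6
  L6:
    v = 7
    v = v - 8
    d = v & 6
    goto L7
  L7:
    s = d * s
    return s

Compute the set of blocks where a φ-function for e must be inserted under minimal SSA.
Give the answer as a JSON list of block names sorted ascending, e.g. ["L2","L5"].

Answer: ["L2", "L3", "L6"]

Analysis:
idom tree: L1←L0 L2←L0 L3←L0 L4←L1 L5←L3 L6←L0 L7←L6
Join-block Dom:
  L2: preds {L0,L1}: {L0} ∩ {L0,L1} = {L0}; idom=L0
  L3: preds {L0,L2}: {L0} ∩ {L0,L2} = {L0}; idom=L0
  L6: preds {L1,L5}: {L0,L1} ∩ {L0,L3,L5} = {L0}; idom=L0

DF derivation:
  L2←L0: walk · to L0
  L2←L1: walk L1 to L0
  L3←L0: walk · to L0
  L3←L2: walk L2 to L0
  L6←L1: walk L1 to L0
  L6←L5: walk L5→L3 to L0
  L0: DF=∅
  L1: DF={L2,L6}
  L2: DF={L3}
  L3: DF={L6}
  L4: DF=∅
  L5: DF={L6}
  L6: DF=∅
  L7: DF=∅

φ for e: defs {L1}
  DF⁺ = {L2,L3,L6}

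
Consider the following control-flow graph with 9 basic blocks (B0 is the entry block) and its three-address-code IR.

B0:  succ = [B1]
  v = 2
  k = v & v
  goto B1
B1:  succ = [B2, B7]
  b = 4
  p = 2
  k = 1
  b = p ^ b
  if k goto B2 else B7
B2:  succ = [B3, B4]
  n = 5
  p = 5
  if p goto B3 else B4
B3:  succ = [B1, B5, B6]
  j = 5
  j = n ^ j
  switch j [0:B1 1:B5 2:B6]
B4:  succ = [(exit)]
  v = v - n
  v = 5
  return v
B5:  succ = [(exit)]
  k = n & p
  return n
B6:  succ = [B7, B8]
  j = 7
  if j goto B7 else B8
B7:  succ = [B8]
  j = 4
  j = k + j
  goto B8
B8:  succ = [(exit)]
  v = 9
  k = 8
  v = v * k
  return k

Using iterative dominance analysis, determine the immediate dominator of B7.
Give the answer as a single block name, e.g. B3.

Answer: B1

Analysis:
idom tree: B1←B0 B2←B1 B3←B2 B4←B2 B5←B3 B6←B3 B7←B1 B8←B1
Join-block Dom:
  B1: preds {B0,B3}: {B0} ∩ {B0,B1,B2,B3} = {B0}; idom=B0
  B7: preds {B1,B6}: {B0,B1} ∩ {B0,B1,B2,B3,B6} = {B0,B1}; idom=B1
  B8: preds {B6,B7}: {B0,B1,B2,B3,B6} ∩ {B0,B1,B7} = {B0,B1}; idom=B1

idom(B7) = B1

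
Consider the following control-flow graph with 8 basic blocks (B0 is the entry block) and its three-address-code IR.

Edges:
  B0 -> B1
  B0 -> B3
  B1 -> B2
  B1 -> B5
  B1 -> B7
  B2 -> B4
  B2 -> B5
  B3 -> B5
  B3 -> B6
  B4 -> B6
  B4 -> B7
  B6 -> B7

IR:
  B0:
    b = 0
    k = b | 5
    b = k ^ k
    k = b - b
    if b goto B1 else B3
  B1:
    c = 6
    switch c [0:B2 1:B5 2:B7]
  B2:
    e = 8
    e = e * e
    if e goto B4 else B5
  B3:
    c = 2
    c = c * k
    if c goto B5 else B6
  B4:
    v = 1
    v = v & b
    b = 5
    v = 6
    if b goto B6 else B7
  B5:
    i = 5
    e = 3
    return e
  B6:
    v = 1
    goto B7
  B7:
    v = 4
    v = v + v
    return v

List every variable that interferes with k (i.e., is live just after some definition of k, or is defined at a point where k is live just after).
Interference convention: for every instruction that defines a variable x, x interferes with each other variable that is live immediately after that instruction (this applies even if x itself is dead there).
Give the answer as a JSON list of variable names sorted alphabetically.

Answer: ["b", "c"]

Analysis:
Per-block:
  B0 def {b,k} use ∅
  B1 def {c} use ∅
  B2 def {e} use ∅
  B3 def {c} use {k}
  B4 def {b,v} use {b}
  B5 def {e,i} use ∅
  B6 def {v} use ∅
  B7 def {v} use ∅

Backward fixpoint:
  B0 li=∅ lo={b,k}
  B1 li={b} lo={b}
  B2 li={b} lo={b}
  B3 li={k} lo=∅
  B4 li={b} lo=∅
  B5 li=∅ lo=∅
  B6 li=∅ lo=∅
  B7 li=∅ lo=∅

Interfere edges:
  b — {c,e,k,v}
  c — {b,k}
  e — {b}
  i — ∅
  k — {b,c}
  v — {b}

N(k) = ["b", "c"]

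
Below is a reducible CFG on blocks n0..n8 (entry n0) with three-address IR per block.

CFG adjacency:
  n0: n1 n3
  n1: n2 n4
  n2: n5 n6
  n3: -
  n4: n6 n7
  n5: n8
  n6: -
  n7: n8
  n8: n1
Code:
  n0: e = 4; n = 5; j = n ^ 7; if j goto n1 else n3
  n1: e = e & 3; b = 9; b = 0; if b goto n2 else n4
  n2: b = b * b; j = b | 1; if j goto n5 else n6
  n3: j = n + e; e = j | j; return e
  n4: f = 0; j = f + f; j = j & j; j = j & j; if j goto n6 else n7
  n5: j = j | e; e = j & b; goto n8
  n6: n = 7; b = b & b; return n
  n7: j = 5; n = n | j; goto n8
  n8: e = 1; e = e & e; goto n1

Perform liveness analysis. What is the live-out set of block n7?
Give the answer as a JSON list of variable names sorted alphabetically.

Per-block:
  n0 def {e,j,n} use ∅
  n1 def {b,e} use {e}
  n2 def {b,j} use {b}
  n3 def {e,j} use {e,n}
  n4 def {f,j} use ∅
  n5 def {e,j} use {b,e,j}
  n6 def {b,n} use {b}
  n7 def {j,n} use {n}
  n8 def {e} use ∅

Live sets:
  n0 li=∅ lo={e,n}
  n1 li={e,n} lo={b,e,n}
  n2 li={b,e,n} lo={b,e,j,n}
  n3 li={e,n} lo=∅
  n4 li={b,n} lo={b,n}
  n5 li={b,e,j,n} lo={n}
  n6 li={b} lo=∅
  n7 li={n} lo={n}
  n8 li={n} lo={e,n}

live-out(n7) = ["n"]

Answer: ["n"]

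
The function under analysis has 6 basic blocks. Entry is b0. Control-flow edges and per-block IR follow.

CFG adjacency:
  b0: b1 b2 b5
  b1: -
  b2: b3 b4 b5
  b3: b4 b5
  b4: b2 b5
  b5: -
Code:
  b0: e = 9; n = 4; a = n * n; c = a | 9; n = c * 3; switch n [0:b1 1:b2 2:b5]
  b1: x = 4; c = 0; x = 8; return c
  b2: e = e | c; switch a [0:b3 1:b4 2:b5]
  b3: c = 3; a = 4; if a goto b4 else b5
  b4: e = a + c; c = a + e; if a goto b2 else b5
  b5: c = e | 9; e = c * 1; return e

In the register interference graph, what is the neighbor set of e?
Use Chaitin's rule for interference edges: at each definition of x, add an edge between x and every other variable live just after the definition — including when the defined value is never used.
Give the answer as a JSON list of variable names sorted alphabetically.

Block summaries:
  b0: def={a,c,e,n} ue=∅
  b1: def={c,x} ue=∅
  b2: def={e} ue={a,c,e}
  b3: def={a,c} ue=∅
  b4: def={c,e} ue={a,c}
  b5: def={c,e} ue={e}

Liveness:
  b0 li=∅ lo={a,c,e}
  b1 li=∅ lo=∅
  b2 li={a,c,e} lo={a,c,e}
  b3 li={e} lo={a,c,e}
  b4 li={a,c} lo={a,c,e}
  b5 li={e} lo=∅

Interfere edges:
  a — {c,e,n}
  c — {a,e,n,x}
  e — {a,c,n}
  n — {a,c,e}
  x — {c}

N(e) = ["a", "c", "n"]

Answer: ["a", "c", "n"]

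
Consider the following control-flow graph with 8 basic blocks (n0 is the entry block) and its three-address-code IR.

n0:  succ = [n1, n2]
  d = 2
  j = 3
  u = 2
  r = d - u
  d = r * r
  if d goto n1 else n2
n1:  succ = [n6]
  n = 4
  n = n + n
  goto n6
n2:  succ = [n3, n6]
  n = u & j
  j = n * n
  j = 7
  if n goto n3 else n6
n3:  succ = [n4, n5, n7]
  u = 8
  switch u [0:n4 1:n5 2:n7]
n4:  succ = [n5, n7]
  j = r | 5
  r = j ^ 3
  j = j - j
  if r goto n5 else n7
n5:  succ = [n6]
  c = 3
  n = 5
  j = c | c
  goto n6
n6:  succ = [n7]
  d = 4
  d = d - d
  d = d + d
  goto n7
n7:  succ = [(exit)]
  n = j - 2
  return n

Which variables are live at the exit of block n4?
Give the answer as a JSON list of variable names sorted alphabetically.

Per-block:
  n0: {d,j,r,u} / ∅
  n1: {n} / ∅
  n2: {j,n} / {j,u}
  n3: {u} / ∅
  n4: {j,r} / {r}
  n5: {c,j,n} / ∅
  n6: {d} / ∅
  n7: {n} / {j}

Live sets:
  live n0: ∅→{j,r,u}
  live n1: {j}→{j}
  live n2: {j,r,u}→{j,r}
  live n3: {j,r}→{j,r}
  live n4: {r}→{j}
  live n5: ∅→{j}
  live n6: {j}→{j}
  live n7: {j}→∅

live-out(n4) = ["j"]

Answer: ["j"]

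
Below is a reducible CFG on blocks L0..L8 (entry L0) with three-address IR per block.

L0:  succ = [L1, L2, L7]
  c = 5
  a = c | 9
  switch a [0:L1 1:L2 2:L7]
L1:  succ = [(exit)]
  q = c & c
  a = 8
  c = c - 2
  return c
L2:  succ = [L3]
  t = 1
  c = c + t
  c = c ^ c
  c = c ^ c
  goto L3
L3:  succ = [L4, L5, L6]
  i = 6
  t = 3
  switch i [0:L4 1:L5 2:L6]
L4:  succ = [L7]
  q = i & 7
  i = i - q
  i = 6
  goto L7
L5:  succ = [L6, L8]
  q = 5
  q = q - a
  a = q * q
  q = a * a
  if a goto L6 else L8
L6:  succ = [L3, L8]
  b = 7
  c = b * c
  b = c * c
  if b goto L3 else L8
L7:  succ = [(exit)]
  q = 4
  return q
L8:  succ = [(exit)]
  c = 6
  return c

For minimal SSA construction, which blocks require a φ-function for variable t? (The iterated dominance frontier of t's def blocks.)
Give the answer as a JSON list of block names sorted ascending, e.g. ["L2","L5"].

Answer: ["L3", "L7"]

Derivation:
idom tree: L1←L0 L2←L0 L3←L2 L4←L3 L5←L3 L6←L3 L7←L0 L8←L3
Join-block Dom:
  L3: preds {L2,L6}: {L0,L2} ∩ {L0,L2,L3,L6} = {L0,L2}; idom=L2
  L6: preds {L3,L5}: {L0,L2,L3} ∩ {L0,L2,L3,L5} = {L0,L2,L3}; idom=L3
  L7: preds {L0,L4}: {L0} ∩ {L0,L2,L3,L4} = {L0}; idom=L0
  L8: preds {L5,L6}: {L0,L2,L3,L5} ∩ {L0,L2,L3,L6} = {L0,L2,L3}; idom=L3

DF derivation:
  L3←L2: walk · to L2
  L3←L6: walk L6→L3 to L2
  L6←L3: walk · to L3
  L6←L5: walk L5 to L3
  L7←L0: walk · to L0
  L7←L4: walk L4→L3→L2 to L0
  L8←L5: walk L5 to L3
  L8←L6: walk L6 to L3
  L0 → ∅
  L1 → ∅
  L2 → {L7}
  L3 → {L3,L7}
  L4 → {L7}
  L5 → {L6,L8}
  L6 → {L3,L8}
  L7 → ∅
  L8 → ∅

φ for t: defs {L2,L3}
  DF⁺ = {L3,L7}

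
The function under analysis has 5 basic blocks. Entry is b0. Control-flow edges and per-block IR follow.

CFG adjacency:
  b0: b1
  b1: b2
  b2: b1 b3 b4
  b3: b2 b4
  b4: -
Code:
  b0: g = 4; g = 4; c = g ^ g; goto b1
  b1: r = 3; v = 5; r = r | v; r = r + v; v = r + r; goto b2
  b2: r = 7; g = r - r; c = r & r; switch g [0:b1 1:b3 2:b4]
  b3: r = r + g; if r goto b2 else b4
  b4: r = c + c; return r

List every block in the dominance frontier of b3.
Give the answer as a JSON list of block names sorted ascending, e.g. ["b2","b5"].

Answer: ["b2", "b4"]

Analysis:
idom tree: b1←b0 b2←b1 b3←b2 b4←b2
Dom∩ at merges:
  b1: preds {b0,b2}: {b0} ∩ {b0,b1,b2} = {b0}; idom=b0
  b2: preds {b1,b3}: {b0,b1} ∩ {b0,b1,b2,b3} = {b0,b1}; idom=b1
  b4: preds {b2,b3}: {b0,b1,b2} ∩ {b0,b1,b2,b3} = {b0,b1,b2}; idom=b2

Frontier:
  join b1 pred b0: · stop@b0
  join b1 pred b2: b2→b1 stop@b0
  join b2 pred b1: · stop@b1
  join b2 pred b3: b3→b2 stop@b1
  join b4 pred b2: · stop@b2
  join b4 pred b3: b3 stop@b2
  DF(b0)=∅
  DF(b1)={b1}
  DF(b2)={b1,b2}
  DF(b3)={b2,b4}
  DF(b4)=∅

DF(b3) = ["b2", "b4"]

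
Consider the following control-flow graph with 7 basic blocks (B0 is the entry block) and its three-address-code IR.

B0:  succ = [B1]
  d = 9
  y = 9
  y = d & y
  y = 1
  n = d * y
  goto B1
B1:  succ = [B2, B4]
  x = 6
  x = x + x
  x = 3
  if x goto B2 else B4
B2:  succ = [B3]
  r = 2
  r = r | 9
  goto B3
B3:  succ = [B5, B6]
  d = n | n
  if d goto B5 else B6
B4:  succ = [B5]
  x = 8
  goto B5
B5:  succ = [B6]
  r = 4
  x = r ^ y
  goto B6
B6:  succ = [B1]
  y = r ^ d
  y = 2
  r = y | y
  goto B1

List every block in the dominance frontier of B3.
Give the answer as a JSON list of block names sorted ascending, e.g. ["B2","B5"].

idom tree: B1←B0 B2←B1 B3←B2 B4←B1 B5←B1 B6←B1
Dom at joins:
  B1: preds {B0,B6}: {B0} ∩ {B0,B1,B6} = {B0}; idom=B0
  B5: preds {B3,B4}: {B0,B1,B2,B3} ∩ {B0,B1,B4} = {B0,B1}; idom=B1
  B6: preds {B3,B5}: {B0,B1,B2,B3} ∩ {B0,B1,B5} = {B0,B1}; idom=B1

DF derivation:
  B1←B0: walk · to B0
  B1←B6: walk B6→B1 to B0
  B5←B3: walk B3→B2 to B1
  B5←B4: walk B4 to B1
  B6←B3: walk B3→B2 to B1
  B6←B5: walk B5 to B1
  B0 → ∅
  B1 → {B1}
  B2 → {B5,B6}
  B3 → {B5,B6}
  B4 → {B5}
  B5 → {B6}
  B6 → {B1}

DF(B3) = ["B5", "B6"]

Answer: ["B5", "B6"]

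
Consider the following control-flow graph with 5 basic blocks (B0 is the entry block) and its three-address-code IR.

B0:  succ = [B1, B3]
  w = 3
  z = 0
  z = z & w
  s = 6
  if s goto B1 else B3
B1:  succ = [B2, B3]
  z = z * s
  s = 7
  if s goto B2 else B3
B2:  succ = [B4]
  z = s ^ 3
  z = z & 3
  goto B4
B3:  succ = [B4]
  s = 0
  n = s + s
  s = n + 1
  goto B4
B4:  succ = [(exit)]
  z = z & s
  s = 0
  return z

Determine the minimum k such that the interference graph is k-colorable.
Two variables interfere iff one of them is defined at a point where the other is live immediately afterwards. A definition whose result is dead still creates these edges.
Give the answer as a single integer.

Per-block:
  B0 def {s,w,z} use ∅
  B1 def {s,z} use {s,z}
  B2 def {z} use {s}
  B3 def {n,s} use ∅
  B4 def {s,z} use {s,z}

Backward fixpoint:
  B0: in=∅ out={s,z}
  B1: in={s,z} out={s,z}
  B2: in={s} out={s,z}
  B3: in={z} out={s,z}
  B4: in={s,z} out=∅

Conflict graph:
  n: {z}
  s: {z}
  w: {z}
  z: {n,s,w}

Chromatic number:
  lower bound: {n,z} mutually conflict ⇒ χ ≥ 2
  assign n→c1 s→c1 w→c1 z→c0 — no edge inside a register ⇒ χ ≤ 2
  χ = 2

Answer: 2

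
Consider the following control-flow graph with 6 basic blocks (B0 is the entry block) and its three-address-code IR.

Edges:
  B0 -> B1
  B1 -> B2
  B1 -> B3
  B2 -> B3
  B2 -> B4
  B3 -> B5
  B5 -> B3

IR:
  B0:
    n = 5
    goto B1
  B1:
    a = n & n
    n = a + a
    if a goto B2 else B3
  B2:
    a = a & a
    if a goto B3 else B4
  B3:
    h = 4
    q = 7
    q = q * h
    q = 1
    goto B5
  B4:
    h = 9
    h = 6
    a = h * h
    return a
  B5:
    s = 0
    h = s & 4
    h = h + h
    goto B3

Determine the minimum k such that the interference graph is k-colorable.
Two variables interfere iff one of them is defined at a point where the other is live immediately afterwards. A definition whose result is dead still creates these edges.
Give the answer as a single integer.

def/use:
  B0: def={n} ue=∅
  B1: def={a,n} ue={n}
  B2: def={a} ue={a}
  B3: def={h,q} ue=∅
  B4: def={a,h} ue=∅
  B5: def={h,s} ue=∅

Live sets:
  live B0: ∅→{n}
  live B1: {n}→{a}
  live B2: {a}→∅
  live B3: ∅→∅
  live B4: ∅→∅
  live B5: ∅→∅

Interference:
  a: {n}
  h: {q}
  n: {a}
  q: {h}
  s: ∅

Registers:
  lower bound: {a,n} mutually conflict ⇒ χ ≥ 2
  2-colouring: c0={a,h,s}  c1={n,q}
  χ = 2

Answer: 2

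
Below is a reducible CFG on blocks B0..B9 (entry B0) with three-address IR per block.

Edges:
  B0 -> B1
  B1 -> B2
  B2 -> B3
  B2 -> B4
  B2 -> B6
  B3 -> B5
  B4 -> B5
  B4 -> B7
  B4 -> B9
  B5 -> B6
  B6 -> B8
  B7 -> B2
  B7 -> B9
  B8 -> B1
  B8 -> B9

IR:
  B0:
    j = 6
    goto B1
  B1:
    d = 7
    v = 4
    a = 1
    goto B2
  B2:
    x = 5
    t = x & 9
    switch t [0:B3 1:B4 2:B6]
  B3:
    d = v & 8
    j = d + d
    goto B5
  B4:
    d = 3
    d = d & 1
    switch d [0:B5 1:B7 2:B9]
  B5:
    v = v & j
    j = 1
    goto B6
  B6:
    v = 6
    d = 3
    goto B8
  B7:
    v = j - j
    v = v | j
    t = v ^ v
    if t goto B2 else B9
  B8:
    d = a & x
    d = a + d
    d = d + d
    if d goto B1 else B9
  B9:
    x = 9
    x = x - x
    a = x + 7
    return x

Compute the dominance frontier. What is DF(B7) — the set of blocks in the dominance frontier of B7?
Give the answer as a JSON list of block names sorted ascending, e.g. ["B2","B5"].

idom tree: B1←B0 B2←B1 B3←B2 B4←B2 B5←B2 B6←B2 B7←B4 B8←B6 B9←B2
Dom∩ at merges:
  B1: preds {B0,B8}: {B0} ∩ {B0,B1,B2,B6,B8} = {B0}; idom=B0
  B2: preds {B1,B7}: {B0,B1} ∩ {B0,B1,B2,B4,B7} = {B0,B1}; idom=B1
  B5: preds {B3,B4}: {B0,B1,B2,B3} ∩ {B0,B1,B2,B4} = {B0,B1,B2}; idom=B2
  B6: preds {B2,B5}: {B0,B1,B2} ∩ {B0,B1,B2,B5} = {B0,B1,B2}; idom=B2
  B9: preds {B4,B7,B8}: {B0,B1,B2,B4} ∩ {B0,B1,B2,B4,B7} ∩ {B0,B1,B2,B6,B8} = {B0,B1,B2}; idom=B2

DF walk-up:
  join B1 pred B0: · stop@B0
  join B1 pred B8: B8→B6→B2→B1 stop@B0
  join B2 pred B1: · stop@B1
  join B2 pred B7: B7→B4→B2 stop@B1
  join B5 pred B3: B3 stop@B2
  join B5 pred B4: B4 stop@B2
  join B6 pred B2: · stop@B2
  join B6 pred B5: B5 stop@B2
  join B9 pred B4: B4 stop@B2
  join B9 pred B7: B7→B4 stop@B2
  join B9 pred B8: B8→B6 stop@B2
  B0: DF=∅
  B1: DF={B1}
  B2: DF={B1,B2}
  B3: DF={B5}
  B4: DF={B2,B5,B9}
  B5: DF={B6}
  B6: DF={B1,B9}
  B7: DF={B2,B9}
  B8: DF={B1,B9}
  B9: DF=∅

DF(B7) = ["B2", "B9"]

Answer: ["B2", "B9"]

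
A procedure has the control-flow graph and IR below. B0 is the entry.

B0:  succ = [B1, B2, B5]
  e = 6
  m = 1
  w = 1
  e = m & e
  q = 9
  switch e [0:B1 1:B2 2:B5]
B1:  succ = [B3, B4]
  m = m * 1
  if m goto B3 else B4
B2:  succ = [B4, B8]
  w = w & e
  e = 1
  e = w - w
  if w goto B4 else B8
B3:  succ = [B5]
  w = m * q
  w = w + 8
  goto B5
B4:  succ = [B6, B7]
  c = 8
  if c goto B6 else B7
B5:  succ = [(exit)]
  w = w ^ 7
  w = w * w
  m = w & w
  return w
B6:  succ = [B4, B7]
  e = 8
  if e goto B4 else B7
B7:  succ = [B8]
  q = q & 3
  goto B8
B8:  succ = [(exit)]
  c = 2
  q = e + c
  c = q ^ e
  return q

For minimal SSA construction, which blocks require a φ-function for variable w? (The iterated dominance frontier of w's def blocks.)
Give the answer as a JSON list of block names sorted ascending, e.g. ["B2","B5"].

Answer: ["B4", "B5", "B8"]

Analysis:
idom tree: B1←B0 B2←B0 B3←B1 B4←B0 B5←B0 B6←B4 B7←B4 B8←B0
Join-block Dom:
  B4: preds {B1,B2,B6}: {B0,B1} ∩ {B0,B2} ∩ {B0,B4,B6} = {B0}; idom=B0
  B5: preds {B0,B3}: {B0} ∩ {B0,B1,B3} = {B0}; idom=B0
  B7: preds {B4,B6}: {B0,B4} ∩ {B0,B4,B6} = {B0,B4}; idom=B4
  B8: preds {B2,B7}: {B0,B2} ∩ {B0,B4,B7} = {B0}; idom=B0

DF derivation:
  join B4 pred B1: B1 stop@B0
  join B4 pred B2: B2 stop@B0
  join B4 pred B6: B6→B4 stop@B0
  join B5 pred B0: · stop@B0
  join B5 pred B3: B3→B1 stop@B0
  join B7 pred B4: · stop@B4
  join B7 pred B6: B6 stop@B4
  join B8 pred B2: B2 stop@B0
  join B8 pred B7: B7→B4 stop@B0
  B0 → ∅
  B1 → {B4,B5}
  B2 → {B4,B8}
  B3 → {B5}
  B4 → {B4,B8}
  B5 → ∅
  B6 → {B4,B7}
  B7 → {B8}
  B8 → ∅

φ for w: defs {B0,B2,B3,B5}
  DF⁺ = {B4,B5,B8}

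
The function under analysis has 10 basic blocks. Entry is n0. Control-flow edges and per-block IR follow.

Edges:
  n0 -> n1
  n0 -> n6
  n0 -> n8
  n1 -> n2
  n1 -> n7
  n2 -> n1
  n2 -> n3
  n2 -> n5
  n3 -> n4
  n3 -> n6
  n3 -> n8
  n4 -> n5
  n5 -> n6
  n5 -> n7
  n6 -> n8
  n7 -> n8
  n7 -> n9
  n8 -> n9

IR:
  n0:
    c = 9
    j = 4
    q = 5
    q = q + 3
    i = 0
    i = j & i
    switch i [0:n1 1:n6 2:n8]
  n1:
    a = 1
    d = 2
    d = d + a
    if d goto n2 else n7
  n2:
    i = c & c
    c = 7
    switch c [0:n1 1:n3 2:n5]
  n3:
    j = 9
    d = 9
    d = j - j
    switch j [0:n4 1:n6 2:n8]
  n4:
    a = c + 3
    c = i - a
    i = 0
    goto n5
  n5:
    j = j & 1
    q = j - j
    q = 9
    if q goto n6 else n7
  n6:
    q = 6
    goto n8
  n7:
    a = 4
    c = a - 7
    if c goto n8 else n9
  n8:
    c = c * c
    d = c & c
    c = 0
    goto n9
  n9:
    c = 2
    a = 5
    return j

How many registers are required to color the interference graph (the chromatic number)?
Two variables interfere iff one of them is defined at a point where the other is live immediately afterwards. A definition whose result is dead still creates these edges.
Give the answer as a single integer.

def/use:
  n0 def {c,i,j,q} use ∅
  n1 def {a,d} use ∅
  n2 def {c,i} use {c}
  n3 def {d,j} use ∅
  n4 def {a,c,i} use {c,i}
  n5 def {j,q} use {j}
  n6 def {q} use ∅
  n7 def {a,c} use ∅
  n8 def {c,d} use {c}
  n9 def {a,c} use {j}

Liveness:
  n0: in=∅ out={c,j}
  n1: in={c,j} out={c,j}
  n2: in={c,j} out={c,i,j}
  n3: in={c,i} out={c,i,j}
  n4: in={c,i,j} out={c,j}
  n5: in={c,j} out={c,j}
  n6: in={c,j} out={c,j}
  n7: in={j} out={c,j}
  n8: in={c,j} out={j}
  n9: in={j} out=∅

Interference:
  a: {c,d,i,j}
  c: {a,d,i,j,q}
  d: {a,c,i,j}
  i: {a,c,d,j}
  j: {a,c,d,i,q}
  q: {c,j}

Chromatic number:
  {a,c,d,i,j} pairwise interfere (5-clique) ⇒ χ ≥ 5
  5-colouring: R0={c}  R1={j}  R2={a,q}  R3={d}  R4={i}
  χ = 5

Answer: 5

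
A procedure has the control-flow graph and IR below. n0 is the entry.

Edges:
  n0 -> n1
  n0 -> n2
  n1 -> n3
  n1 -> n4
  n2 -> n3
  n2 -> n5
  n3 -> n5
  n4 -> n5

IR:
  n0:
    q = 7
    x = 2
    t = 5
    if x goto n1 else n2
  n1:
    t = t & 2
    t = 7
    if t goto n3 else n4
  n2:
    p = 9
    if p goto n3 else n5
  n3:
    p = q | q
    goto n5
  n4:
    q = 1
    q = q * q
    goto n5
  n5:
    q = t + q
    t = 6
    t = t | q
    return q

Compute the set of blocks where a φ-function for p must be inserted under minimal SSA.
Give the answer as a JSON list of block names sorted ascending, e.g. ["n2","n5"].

Answer: ["n3", "n5"]

Analysis:
idom tree: n1←n0 n2←n0 n3←n0 n4←n1 n5←n0
Join-block Dom:
  n3: preds {n1,n2}: {n0,n1} ∩ {n0,n2} = {n0}; idom=n0
  n5: preds {n2,n3,n4}: {n0,n2} ∩ {n0,n3} ∩ {n0,n1,n4} = {n0}; idom=n0

Frontier:
  n3←n1: walk n1 to n0
  n3←n2: walk n2 to n0
  n5←n2: walk n2 to n0
  n5←n3: walk n3 to n0
  n5←n4: walk n4→n1 to n0
  n0 → ∅
  n1 → {n3,n5}
  n2 → {n3,n5}
  n3 → {n5}
  n4 → {n5}
  n5 → ∅

φ for p: defs {n2,n3}
  DF⁺ = {n3,n5}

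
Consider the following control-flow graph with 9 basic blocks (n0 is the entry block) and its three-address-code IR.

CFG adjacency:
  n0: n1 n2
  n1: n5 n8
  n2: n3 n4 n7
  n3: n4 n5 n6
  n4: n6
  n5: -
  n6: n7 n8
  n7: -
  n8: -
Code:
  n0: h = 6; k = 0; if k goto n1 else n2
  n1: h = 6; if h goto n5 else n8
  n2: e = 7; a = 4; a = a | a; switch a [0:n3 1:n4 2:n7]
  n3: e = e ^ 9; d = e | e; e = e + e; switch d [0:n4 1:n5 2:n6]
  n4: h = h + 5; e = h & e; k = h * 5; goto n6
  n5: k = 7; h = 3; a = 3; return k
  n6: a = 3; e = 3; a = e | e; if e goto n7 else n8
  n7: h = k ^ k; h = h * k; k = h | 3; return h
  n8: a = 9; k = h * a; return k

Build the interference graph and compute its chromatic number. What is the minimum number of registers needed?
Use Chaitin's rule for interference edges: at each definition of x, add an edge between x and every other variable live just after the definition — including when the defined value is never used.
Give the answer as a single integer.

Answer: 4

Derivation:
def/use:
  n0: def={h,k} ue=∅
  n1: def={h} ue=∅
  n2: def={a,e} ue=∅
  n3: def={d,e} ue={e}
  n4: def={e,h,k} ue={e,h}
  n5: def={a,h,k} ue=∅
  n6: def={a,e} ue=∅
  n7: def={h,k} ue={k}
  n8: def={a,k} ue={h}

Live sets:
  n0 li=∅ lo={h,k}
  n1 li=∅ lo={h}
  n2 li={h,k} lo={e,h,k}
  n3 li={e,h,k} lo={e,h,k}
  n4 li={e,h} lo={h,k}
  n5 li=∅ lo=∅
  n6 li={h,k} lo={h,k}
  n7 li={k} lo=∅
  n8 li={h} lo=∅

Interfere edges:
  a — {e,h,k}
  d — {e,h,k}
  e — {a,d,h,k}
  h — {a,d,e,k}
  k — {a,d,e,h}

Registers:
  {a,e,h,k} pairwise interfere (4-clique) ⇒ χ ≥ 4
  assign a→R3 d→R3 e→R0 h→R1 k→R2 — no edge inside a register ⇒ χ ≤ 4
  χ = 4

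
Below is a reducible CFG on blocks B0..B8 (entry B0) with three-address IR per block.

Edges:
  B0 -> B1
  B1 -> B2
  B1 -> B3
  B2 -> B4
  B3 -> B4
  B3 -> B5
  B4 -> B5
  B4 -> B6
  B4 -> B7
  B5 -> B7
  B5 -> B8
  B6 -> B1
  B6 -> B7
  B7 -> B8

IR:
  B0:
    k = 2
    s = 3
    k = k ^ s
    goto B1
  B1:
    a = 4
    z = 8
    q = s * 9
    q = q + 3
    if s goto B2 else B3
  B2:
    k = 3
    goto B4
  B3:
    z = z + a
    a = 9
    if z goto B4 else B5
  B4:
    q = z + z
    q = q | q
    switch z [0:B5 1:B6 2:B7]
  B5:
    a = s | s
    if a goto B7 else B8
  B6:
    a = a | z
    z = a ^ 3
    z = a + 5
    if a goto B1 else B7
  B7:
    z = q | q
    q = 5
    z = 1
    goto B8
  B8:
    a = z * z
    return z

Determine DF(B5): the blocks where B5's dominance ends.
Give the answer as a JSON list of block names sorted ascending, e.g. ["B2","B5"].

Answer: ["B7", "B8"]

Working:
idom tree: B1←B0 B2←B1 B3←B1 B4←B1 B5←B1 B6←B4 B7←B1 B8←B1
Dom at joins:
  B1: preds {B0,B6}: {B0} ∩ {B0,B1,B4,B6} = {B0}; idom=B0
  B4: preds {B2,B3}: {B0,B1,B2} ∩ {B0,B1,B3} = {B0,B1}; idom=B1
  B5: preds {B3,B4}: {B0,B1,B3} ∩ {B0,B1,B4} = {B0,B1}; idom=B1
  B7: preds {B4,B5,B6}: {B0,B1,B4} ∩ {B0,B1,B5} ∩ {B0,B1,B4,B6} = {B0,B1}; idom=B1
  B8: preds {B5,B7}: {B0,B1,B5} ∩ {B0,B1,B7} = {B0,B1}; idom=B1

Frontier:
  B1←B0: walk · to B0
  B1←B6: walk B6→B4→B1 to B0
  B4←B2: walk B2 to B1
  B4←B3: walk B3 to B1
  B5←B3: walk B3 to B1
  B5←B4: walk B4 to B1
  B7←B4: walk B4 to B1
  B7←B5: walk B5 to B1
  B7←B6: walk B6→B4 to B1
  B8←B5: walk B5 to B1
  B8←B7: walk B7 to B1
  B0 → ∅
  B1 → {B1}
  B2 → {B4}
  B3 → {B4,B5}
  B4 → {B1,B5,B7}
  B5 → {B7,B8}
  B6 → {B1,B7}
  B7 → {B8}
  B8 → ∅

DF(B5) = ["B7", "B8"]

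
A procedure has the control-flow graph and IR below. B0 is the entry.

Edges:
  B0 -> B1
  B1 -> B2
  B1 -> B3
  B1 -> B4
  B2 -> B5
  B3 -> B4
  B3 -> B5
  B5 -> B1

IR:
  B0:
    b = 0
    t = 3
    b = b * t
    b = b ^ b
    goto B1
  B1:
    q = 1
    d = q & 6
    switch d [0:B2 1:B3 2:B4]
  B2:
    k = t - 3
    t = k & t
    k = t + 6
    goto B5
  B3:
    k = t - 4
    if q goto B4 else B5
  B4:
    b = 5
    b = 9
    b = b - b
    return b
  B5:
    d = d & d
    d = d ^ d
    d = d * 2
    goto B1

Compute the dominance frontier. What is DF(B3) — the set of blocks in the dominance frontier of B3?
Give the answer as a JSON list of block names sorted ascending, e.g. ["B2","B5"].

Answer: ["B4", "B5"]

Analysis:
idom tree: B1←B0 B2←B1 B3←B1 B4←B1 B5←B1
Dom∩ at merges:
  B1: preds {B0,B5}: {B0} ∩ {B0,B1,B5} = {B0}; idom=B0
  B4: preds {B1,B3}: {B0,B1} ∩ {B0,B1,B3} = {B0,B1}; idom=B1
  B5: preds {B2,B3}: {B0,B1,B2} ∩ {B0,B1,B3} = {B0,B1}; idom=B1

DF walk-up:
  B1←B0: walk · to B0
  B1←B5: walk B5→B1 to B0
  B4←B1: walk · to B1
  B4←B3: walk B3 to B1
  B5←B2: walk B2 to B1
  B5←B3: walk B3 to B1
  B0: DF=∅
  B1: DF={B1}
  B2: DF={B5}
  B3: DF={B4,B5}
  B4: DF=∅
  B5: DF={B1}

DF(B3) = ["B4", "B5"]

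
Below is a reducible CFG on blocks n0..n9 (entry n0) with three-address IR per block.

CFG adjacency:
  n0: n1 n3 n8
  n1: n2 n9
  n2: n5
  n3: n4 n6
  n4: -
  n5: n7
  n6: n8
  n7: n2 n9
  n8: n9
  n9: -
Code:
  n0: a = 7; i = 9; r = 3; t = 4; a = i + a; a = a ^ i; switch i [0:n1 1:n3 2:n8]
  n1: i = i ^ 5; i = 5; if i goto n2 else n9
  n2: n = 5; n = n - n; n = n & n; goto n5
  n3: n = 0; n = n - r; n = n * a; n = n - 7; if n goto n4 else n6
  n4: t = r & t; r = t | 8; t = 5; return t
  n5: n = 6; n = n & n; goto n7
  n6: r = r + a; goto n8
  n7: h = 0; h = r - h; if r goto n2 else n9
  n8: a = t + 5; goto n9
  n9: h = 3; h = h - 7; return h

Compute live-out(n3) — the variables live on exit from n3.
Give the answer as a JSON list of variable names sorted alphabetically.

Answer: ["a", "r", "t"]

Working:
def/use:
  n0 def {a,i,r,t} use ∅
  n1 def {i} use {i}
  n2 def {n} use ∅
  n3 def {n} use {a,r}
  n4 def {r,t} use {r,t}
  n5 def {n} use ∅
  n6 def {r} use {a,r}
  n7 def {h} use {r}
  n8 def {a} use {t}
  n9 def {h} use ∅

Live sets:
  n0 li=∅ lo={a,i,r,t}
  n1 li={i,r} lo={r}
  n2 li={r} lo={r}
  n3 li={a,r,t} lo={a,r,t}
  n4 li={r,t} lo=∅
  n5 li={r} lo={r}
  n6 li={a,r,t} lo={t}
  n7 li={r} lo={r}
  n8 li={t} lo=∅
  n9 li=∅ lo=∅

live-out(n3) = ["a", "r", "t"]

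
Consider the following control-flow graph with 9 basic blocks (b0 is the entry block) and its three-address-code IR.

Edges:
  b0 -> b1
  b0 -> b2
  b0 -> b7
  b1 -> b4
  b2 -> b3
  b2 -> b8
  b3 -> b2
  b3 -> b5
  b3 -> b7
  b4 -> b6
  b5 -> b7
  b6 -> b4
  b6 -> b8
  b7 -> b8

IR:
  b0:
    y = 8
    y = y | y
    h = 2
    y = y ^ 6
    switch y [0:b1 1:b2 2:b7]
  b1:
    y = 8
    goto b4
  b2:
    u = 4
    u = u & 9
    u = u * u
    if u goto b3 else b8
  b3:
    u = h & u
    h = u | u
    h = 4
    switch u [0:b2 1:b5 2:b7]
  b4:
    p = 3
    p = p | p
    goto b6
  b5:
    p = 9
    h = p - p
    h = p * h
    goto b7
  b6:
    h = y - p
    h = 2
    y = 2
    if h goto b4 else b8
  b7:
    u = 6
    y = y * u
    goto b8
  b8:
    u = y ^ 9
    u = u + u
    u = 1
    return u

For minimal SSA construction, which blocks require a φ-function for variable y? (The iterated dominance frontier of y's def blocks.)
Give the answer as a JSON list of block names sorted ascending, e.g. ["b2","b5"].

idom tree: b1←b0 b2←b0 b3←b2 b4←b1 b5←b3 b6←b4 b7←b0 b8←b0
Dom∩ at merges:
  b2: preds {b0,b3}: {b0} ∩ {b0,b2,b3} = {b0}; idom=b0
  b4: preds {b1,b6}: {b0,b1} ∩ {b0,b1,b4,b6} = {b0,b1}; idom=b1
  b7: preds {b0,b3,b5}: {b0} ∩ {b0,b2,b3} ∩ {b0,b2,b3,b5} = {b0}; idom=b0
  b8: preds {b2,b6,b7}: {b0,b2} ∩ {b0,b1,b4,b6} ∩ {b0,b7} = {b0}; idom=b0

DF derivation:
  b2←b0: walk · to b0
  b2←b3: walk b3→b2 to b0
  b4←b1: walk · to b1
  b4←b6: walk b6→b4 to b1
  b7←b0: walk · to b0
  b7←b3: walk b3→b2 to b0
  b7←b5: walk b5→b3→b2 to b0
  b8←b2: walk b2 to b0
  b8←b6: walk b6→b4→b1 to b0
  b8←b7: walk b7 to b0
  b0 → ∅
  b1 → {b8}
  b2 → {b2,b7,b8}
  b3 → {b2,b7}
  b4 → {b4,b8}
  b5 → {b7}
  b6 → {b4,b8}
  b7 → {b8}
  b8 → ∅

φ for y: defs {b0,b1,b6,b7}
  DF⁺ = {b4,b8}

Answer: ["b4", "b8"]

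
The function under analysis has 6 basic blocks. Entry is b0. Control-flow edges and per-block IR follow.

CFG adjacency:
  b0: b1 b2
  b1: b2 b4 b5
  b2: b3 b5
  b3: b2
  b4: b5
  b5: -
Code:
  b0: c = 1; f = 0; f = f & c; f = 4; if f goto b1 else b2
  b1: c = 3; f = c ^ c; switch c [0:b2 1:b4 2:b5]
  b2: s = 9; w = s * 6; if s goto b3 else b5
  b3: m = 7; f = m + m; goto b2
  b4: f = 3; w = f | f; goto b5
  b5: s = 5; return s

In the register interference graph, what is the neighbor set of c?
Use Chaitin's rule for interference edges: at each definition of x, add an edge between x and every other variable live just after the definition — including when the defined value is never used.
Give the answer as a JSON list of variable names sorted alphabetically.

Answer: ["f"]

Analysis:
def/use:
  b0: def={c,f} ue=∅
  b1: def={c,f} ue=∅
  b2: def={s,w} ue=∅
  b3: def={f,m} ue=∅
  b4: def={f,w} ue=∅
  b5: def={s} ue=∅

Backward fixpoint:
  b0 li=∅ lo=∅
  b1 li=∅ lo=∅
  b2 li=∅ lo=∅
  b3 li=∅ lo=∅
  b4 li=∅ lo=∅
  b5 li=∅ lo=∅

Interference:
  c: {f}
  f: {c}
  m: ∅
  s: {w}
  w: {s}

N(c) = ["f"]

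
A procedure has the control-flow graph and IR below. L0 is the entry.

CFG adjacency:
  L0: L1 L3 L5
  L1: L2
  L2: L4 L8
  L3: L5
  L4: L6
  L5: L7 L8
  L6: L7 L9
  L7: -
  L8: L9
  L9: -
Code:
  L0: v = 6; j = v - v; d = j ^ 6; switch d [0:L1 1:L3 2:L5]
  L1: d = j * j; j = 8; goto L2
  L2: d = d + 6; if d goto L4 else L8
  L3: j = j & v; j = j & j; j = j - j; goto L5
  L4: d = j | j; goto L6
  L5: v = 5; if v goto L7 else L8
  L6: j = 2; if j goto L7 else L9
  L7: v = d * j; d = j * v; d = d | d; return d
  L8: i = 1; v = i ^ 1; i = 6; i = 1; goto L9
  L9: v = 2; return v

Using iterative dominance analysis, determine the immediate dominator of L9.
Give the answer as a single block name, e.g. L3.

idom tree: L1←L0 L2←L1 L3←L0 L4←L2 L5←L0 L6←L4 L7←L0 L8←L0 L9←L0
Dom at joins:
  L5: preds {L0,L3}: {L0} ∩ {L0,L3} = {L0}; idom=L0
  L7: preds {L5,L6}: {L0,L5} ∩ {L0,L1,L2,L4,L6} = {L0}; idom=L0
  L8: preds {L2,L5}: {L0,L1,L2} ∩ {L0,L5} = {L0}; idom=L0
  L9: preds {L6,L8}: {L0,L1,L2,L4,L6} ∩ {L0,L8} = {L0}; idom=L0

idom(L9) = L0

Answer: L0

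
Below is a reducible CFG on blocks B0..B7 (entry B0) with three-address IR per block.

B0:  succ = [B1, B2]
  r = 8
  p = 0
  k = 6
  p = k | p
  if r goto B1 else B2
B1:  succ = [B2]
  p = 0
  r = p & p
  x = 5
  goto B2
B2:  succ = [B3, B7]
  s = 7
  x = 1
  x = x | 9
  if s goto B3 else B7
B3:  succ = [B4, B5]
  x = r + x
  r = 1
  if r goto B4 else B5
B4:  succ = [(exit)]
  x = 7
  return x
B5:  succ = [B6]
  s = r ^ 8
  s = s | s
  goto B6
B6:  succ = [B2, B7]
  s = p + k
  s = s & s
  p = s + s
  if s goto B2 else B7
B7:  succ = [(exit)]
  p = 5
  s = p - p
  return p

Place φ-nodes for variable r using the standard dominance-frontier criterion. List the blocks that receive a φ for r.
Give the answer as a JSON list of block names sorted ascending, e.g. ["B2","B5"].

Answer: ["B2", "B7"]

Working:
idom tree: B1←B0 B2←B0 B3←B2 B4←B3 B5←B3 B6←B5 B7←B2
Join-block Dom:
  B2: preds {B0,B1,B6}: {B0} ∩ {B0,B1} ∩ {B0,B2,B3,B5,B6} = {B0}; idom=B0
  B7: preds {B2,B6}: {B0,B2} ∩ {B0,B2,B3,B5,B6} = {B0,B2}; idom=B2

Frontier:
  B2←B0: walk · to B0
  B2←B1: walk B1 to B0
  B2←B6: walk B6→B5→B3→B2 to B0
  B7←B2: walk · to B2
  B7←B6: walk B6→B5→B3 to B2
  B0: DF=∅
  B1: DF={B2}
  B2: DF={B2}
  B3: DF={B2,B7}
  B4: DF=∅
  B5: DF={B2,B7}
  B6: DF={B2,B7}
  B7: DF=∅

φ for r: defs {B0,B1,B3}
  DF⁺ = {B2,B7}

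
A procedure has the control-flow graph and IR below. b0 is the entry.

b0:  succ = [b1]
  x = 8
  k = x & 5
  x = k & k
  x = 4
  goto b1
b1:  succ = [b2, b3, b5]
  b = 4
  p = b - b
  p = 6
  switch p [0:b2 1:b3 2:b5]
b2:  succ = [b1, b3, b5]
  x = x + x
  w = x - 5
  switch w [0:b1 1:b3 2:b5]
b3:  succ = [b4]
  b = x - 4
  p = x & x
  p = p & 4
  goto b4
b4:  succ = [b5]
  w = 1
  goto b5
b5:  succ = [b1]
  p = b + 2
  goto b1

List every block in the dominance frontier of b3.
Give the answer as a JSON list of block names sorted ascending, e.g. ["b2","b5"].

Answer: ["b5"]

Working:
idom tree: b1←b0 b2←b1 b3←b1 b4←b3 b5←b1
Join-block Dom:
  b1: preds {b0,b2,b5}: {b0} ∩ {b0,b1,b2} ∩ {b0,b1,b5} = {b0}; idom=b0
  b3: preds {b1,b2}: {b0,b1} ∩ {b0,b1,b2} = {b0,b1}; idom=b1
  b5: preds {b1,b2,b4}: {b0,b1} ∩ {b0,b1,b2} ∩ {b0,b1,b3,b4} = {b0,b1}; idom=b1

DF walk-up:
  b1←b0: walk · to b0
  b1←b2: walk b2→b1 to b0
  b1←b5: walk b5→b1 to b0
  b3←b1: walk · to b1
  b3←b2: walk b2 to b1
  b5←b1: walk · to b1
  b5←b2: walk b2 to b1
  b5←b4: walk b4→b3 to b1
  DF(b0)=∅
  DF(b1)={b1}
  DF(b2)={b1,b3,b5}
  DF(b3)={b5}
  DF(b4)={b5}
  DF(b5)={b1}

DF(b3) = ["b5"]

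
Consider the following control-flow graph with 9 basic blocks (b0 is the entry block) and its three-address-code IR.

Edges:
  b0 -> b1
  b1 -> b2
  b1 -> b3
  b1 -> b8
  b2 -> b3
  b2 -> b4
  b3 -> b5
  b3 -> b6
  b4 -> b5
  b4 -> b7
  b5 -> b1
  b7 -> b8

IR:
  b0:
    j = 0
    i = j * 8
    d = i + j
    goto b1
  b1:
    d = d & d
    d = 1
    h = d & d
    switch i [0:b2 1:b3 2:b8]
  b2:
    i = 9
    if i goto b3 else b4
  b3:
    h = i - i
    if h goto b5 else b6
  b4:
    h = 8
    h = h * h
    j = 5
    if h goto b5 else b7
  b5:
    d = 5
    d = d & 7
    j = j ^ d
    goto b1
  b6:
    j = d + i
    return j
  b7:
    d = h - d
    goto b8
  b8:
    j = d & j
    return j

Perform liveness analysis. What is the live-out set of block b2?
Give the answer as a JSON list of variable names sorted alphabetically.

Answer: ["d", "i", "j"]

Derivation:
Block summaries:
  b0 def {d,i,j} use ∅
  b1 def {d,h} use {d,i}
  b2 def {i} use ∅
  b3 def {h} use {i}
  b4 def {h,j} use ∅
  b5 def {d,j} use {j}
  b6 def {j} use {d,i}
  b7 def {d} use {d,h}
  b8 def {j} use {d,j}

Live sets:
  live b0: ∅→{d,i,j}
  live b1: {d,i,j}→{d,i,j}
  live b2: {d,j}→{d,i,j}
  live b3: {d,i,j}→{d,i,j}
  live b4: {d,i}→{d,h,i,j}
  live b5: {i,j}→{d,i,j}
  live b6: {d,i}→∅
  live b7: {d,h,j}→{d,j}
  live b8: {d,j}→∅

live-out(b2) = ["d", "i", "j"]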